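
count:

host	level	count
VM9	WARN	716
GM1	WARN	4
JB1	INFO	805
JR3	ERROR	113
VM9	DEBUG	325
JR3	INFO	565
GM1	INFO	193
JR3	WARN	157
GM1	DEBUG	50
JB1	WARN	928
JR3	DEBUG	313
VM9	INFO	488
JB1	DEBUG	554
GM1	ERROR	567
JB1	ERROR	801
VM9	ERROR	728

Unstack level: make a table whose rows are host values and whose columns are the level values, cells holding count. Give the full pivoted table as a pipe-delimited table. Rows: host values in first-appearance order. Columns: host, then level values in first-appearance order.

| host | WARN | INFO | ERROR | DEBUG |
| VM9 | 716 | 488 | 728 | 325 |
| GM1 | 4 | 193 | 567 | 50 |
| JB1 | 928 | 805 | 801 | 554 |
| JR3 | 157 | 565 | 113 | 313 |

Columns: host plus the 4 distinct level values (WARN, INFO, ERROR, DEBUG).
For example, row VM9 column WARN takes count=716 from the long row (VM9, WARN).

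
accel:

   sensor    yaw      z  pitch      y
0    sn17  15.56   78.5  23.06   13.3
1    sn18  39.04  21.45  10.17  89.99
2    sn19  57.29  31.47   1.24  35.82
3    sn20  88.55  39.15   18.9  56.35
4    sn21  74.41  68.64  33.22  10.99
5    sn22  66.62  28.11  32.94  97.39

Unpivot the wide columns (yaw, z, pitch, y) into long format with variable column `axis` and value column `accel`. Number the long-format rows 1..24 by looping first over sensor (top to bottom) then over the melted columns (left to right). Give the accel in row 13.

24 rows total (6 × 4). Row 13: index ⌊(13-1)/4⌋ = 3 into sensor → sn20; (13-1) mod 4 = 0 into the melted columns → yaw.
So row 13 is (sn20, yaw, 88.55); accel = 88.55.

88.55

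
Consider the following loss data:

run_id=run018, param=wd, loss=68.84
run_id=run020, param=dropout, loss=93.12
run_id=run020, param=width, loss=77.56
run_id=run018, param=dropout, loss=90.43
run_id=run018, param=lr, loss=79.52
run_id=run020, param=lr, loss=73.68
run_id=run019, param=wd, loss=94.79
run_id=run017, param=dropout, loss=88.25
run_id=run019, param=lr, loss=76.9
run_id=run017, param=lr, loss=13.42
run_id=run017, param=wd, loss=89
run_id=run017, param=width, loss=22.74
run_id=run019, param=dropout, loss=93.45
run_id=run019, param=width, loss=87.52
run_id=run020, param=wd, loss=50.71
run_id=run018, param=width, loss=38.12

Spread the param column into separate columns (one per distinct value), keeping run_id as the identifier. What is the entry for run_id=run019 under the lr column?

76.9

Wide layout: rows indexed by run_id, columns are the 4 distinct param values (wd, dropout, width, lr).
Cell (run_id=run019, param=lr) draws from the long row where run_id=run019 and param=lr, which has loss=76.9.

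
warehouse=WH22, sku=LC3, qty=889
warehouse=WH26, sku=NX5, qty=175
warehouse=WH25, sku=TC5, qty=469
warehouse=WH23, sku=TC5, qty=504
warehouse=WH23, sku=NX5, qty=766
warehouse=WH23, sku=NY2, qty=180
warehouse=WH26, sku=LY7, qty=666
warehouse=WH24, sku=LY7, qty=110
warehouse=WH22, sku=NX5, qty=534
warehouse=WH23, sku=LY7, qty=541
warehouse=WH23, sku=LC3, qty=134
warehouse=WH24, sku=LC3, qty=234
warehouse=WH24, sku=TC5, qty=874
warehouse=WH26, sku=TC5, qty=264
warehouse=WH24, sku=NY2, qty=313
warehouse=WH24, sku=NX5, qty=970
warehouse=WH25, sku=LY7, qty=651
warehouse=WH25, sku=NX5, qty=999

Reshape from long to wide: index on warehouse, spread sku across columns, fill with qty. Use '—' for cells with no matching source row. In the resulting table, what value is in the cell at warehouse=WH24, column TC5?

The long row with warehouse=WH24, sku=TC5 has qty=874.

874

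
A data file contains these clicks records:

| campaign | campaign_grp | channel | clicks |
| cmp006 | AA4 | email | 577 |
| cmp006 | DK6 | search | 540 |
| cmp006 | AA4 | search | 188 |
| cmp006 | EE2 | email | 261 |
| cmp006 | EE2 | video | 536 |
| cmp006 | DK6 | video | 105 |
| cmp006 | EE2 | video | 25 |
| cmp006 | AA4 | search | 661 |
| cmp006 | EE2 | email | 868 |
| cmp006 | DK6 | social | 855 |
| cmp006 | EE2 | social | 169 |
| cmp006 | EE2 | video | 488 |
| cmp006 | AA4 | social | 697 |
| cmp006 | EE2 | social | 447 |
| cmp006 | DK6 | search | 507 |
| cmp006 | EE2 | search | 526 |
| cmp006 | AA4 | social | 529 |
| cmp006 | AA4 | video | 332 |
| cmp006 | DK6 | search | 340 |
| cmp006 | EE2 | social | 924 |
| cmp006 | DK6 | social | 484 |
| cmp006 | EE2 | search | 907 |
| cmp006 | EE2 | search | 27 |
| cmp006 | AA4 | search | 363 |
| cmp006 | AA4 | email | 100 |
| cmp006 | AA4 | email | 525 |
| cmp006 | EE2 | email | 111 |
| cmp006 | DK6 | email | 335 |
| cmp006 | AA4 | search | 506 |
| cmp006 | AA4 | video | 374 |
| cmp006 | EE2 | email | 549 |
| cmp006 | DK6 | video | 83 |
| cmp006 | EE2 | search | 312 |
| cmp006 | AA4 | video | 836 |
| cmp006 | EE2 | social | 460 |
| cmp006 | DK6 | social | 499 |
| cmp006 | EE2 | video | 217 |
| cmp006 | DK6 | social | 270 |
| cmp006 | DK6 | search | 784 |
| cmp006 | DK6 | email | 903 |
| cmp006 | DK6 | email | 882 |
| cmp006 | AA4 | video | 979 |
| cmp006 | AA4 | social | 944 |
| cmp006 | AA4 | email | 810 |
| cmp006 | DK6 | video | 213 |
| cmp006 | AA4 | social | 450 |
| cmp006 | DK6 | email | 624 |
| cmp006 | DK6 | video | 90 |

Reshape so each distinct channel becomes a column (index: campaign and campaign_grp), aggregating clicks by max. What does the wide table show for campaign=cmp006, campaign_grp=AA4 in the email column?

810

Rows with campaign=cmp006, campaign_grp=AA4 and channel=email: clicks values are 577, 100, 525, 810.
max(577, 100, 525, 810) = 810.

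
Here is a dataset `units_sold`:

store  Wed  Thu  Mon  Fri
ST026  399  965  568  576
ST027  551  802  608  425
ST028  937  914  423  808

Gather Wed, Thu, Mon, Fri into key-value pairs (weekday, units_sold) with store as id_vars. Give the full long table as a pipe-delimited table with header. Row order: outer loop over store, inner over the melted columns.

| store | weekday | units_sold |
| ST026 | Wed | 399 |
| ST026 | Thu | 965 |
| ST026 | Mon | 568 |
| ST026 | Fri | 576 |
| ST027 | Wed | 551 |
| ST027 | Thu | 802 |
| ST027 | Mon | 608 |
| ST027 | Fri | 425 |
| ST028 | Wed | 937 |
| ST028 | Thu | 914 |
| ST028 | Mon | 423 |
| ST028 | Fri | 808 |

Each (store, column) pair becomes one row: 3 × 4 = 12 rows.
For example, (ST026, Wed) → units_sold=399.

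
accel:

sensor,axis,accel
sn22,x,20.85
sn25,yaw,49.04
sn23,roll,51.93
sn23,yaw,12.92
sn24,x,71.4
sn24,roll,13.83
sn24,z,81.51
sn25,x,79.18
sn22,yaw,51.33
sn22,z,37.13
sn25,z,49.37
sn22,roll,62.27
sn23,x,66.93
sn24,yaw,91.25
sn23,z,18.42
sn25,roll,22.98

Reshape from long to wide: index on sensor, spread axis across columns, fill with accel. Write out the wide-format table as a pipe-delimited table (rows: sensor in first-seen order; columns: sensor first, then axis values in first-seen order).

| sensor | x | yaw | roll | z |
| sn22 | 20.85 | 51.33 | 62.27 | 37.13 |
| sn25 | 79.18 | 49.04 | 22.98 | 49.37 |
| sn23 | 66.93 | 12.92 | 51.93 | 18.42 |
| sn24 | 71.4 | 91.25 | 13.83 | 81.51 |

Columns: sensor plus the 4 distinct axis values (x, yaw, roll, z).
For example, row sn22 column x takes accel=20.85 from the long row (sn22, x).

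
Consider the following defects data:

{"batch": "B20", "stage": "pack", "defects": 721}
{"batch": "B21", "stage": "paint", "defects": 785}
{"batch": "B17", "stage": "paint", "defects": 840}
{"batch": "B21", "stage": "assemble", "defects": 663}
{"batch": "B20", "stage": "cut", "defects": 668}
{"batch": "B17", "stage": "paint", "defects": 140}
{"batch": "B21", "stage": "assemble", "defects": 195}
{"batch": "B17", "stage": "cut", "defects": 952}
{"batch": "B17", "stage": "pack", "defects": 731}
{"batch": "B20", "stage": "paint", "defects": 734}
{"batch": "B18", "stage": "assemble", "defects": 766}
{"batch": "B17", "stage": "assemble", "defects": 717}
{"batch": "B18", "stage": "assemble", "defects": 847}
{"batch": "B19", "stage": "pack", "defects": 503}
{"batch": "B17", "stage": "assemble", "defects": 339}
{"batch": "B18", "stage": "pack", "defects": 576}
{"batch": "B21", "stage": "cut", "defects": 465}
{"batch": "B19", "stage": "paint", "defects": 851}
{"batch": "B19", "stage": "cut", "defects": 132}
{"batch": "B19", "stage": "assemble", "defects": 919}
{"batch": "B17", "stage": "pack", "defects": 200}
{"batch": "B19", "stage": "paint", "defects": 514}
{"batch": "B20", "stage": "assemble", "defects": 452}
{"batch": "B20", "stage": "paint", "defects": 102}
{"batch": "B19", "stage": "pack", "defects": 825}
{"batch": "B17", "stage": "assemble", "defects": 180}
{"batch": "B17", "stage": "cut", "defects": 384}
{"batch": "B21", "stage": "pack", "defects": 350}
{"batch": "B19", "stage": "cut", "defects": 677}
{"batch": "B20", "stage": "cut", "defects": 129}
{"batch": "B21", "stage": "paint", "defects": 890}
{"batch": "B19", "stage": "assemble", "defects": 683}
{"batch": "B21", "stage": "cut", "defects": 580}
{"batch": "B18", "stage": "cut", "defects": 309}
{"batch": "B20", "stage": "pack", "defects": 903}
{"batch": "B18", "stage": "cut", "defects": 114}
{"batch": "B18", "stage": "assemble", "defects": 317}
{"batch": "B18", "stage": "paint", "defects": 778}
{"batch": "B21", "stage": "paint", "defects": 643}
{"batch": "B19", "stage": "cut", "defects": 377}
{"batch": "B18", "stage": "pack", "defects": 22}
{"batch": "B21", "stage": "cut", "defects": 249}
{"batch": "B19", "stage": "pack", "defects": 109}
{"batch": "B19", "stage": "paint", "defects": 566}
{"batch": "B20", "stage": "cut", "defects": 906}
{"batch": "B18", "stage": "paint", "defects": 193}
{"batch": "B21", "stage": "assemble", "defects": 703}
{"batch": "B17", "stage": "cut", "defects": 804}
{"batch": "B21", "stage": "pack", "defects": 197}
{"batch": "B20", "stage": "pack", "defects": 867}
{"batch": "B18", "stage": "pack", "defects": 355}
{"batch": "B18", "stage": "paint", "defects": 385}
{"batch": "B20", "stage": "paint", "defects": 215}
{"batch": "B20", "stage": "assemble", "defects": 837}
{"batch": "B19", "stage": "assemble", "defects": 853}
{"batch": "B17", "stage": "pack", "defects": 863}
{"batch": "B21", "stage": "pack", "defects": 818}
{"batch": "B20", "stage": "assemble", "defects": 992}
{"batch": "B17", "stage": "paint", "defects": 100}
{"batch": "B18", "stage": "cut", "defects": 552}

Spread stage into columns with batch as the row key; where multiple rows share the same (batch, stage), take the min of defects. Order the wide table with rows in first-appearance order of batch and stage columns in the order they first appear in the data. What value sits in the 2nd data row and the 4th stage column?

249

With rows in first-appearance order of batch, row 2 is batch=B21. stage columns in first-appearance order: pack, paint, assemble, cut; column 4 is cut.
Long rows with batch=B21, stage=cut: min(465, 580, 249) = 249.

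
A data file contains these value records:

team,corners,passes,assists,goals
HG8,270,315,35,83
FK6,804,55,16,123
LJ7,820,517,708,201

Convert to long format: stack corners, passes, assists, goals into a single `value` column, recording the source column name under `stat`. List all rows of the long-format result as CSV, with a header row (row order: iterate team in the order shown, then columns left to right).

Each (team, column) pair becomes one row: 3 × 4 = 12 rows.
For example, (HG8, corners) → value=270.

team,stat,value
HG8,corners,270
HG8,passes,315
HG8,assists,35
HG8,goals,83
FK6,corners,804
FK6,passes,55
FK6,assists,16
FK6,goals,123
LJ7,corners,820
LJ7,passes,517
LJ7,assists,708
LJ7,goals,201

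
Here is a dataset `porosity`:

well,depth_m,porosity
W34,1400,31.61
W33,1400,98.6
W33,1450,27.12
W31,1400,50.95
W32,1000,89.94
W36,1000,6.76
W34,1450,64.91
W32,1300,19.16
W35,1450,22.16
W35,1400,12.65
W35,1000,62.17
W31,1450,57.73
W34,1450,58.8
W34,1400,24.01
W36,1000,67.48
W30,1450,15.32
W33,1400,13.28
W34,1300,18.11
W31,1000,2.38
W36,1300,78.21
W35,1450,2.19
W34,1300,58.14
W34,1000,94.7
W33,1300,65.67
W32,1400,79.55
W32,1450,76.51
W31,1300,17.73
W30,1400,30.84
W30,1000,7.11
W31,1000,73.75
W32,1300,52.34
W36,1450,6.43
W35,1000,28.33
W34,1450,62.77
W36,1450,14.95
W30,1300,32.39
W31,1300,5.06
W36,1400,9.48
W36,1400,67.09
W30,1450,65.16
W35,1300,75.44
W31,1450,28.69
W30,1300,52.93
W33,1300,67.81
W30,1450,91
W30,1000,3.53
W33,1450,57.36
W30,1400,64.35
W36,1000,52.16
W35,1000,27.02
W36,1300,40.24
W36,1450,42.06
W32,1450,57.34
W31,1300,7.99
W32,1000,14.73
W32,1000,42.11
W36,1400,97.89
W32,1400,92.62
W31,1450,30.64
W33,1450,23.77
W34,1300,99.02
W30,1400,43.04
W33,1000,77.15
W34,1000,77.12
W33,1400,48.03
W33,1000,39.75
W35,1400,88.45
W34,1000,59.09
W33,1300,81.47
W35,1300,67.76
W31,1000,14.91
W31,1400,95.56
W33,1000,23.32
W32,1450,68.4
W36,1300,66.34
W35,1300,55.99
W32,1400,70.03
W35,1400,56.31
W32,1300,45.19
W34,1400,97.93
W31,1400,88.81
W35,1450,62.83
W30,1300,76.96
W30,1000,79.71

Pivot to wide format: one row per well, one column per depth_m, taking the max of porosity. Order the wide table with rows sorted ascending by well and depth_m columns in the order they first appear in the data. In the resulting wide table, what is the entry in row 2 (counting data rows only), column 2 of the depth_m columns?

57.73

With rows sorted ascending by well, row 2 is well=W31. depth_m columns in first-appearance order: 1400, 1450, 1000, 1300; column 2 is 1450.
Long rows with well=W31, depth_m=1450: max(57.73, 28.69, 30.64) = 57.73.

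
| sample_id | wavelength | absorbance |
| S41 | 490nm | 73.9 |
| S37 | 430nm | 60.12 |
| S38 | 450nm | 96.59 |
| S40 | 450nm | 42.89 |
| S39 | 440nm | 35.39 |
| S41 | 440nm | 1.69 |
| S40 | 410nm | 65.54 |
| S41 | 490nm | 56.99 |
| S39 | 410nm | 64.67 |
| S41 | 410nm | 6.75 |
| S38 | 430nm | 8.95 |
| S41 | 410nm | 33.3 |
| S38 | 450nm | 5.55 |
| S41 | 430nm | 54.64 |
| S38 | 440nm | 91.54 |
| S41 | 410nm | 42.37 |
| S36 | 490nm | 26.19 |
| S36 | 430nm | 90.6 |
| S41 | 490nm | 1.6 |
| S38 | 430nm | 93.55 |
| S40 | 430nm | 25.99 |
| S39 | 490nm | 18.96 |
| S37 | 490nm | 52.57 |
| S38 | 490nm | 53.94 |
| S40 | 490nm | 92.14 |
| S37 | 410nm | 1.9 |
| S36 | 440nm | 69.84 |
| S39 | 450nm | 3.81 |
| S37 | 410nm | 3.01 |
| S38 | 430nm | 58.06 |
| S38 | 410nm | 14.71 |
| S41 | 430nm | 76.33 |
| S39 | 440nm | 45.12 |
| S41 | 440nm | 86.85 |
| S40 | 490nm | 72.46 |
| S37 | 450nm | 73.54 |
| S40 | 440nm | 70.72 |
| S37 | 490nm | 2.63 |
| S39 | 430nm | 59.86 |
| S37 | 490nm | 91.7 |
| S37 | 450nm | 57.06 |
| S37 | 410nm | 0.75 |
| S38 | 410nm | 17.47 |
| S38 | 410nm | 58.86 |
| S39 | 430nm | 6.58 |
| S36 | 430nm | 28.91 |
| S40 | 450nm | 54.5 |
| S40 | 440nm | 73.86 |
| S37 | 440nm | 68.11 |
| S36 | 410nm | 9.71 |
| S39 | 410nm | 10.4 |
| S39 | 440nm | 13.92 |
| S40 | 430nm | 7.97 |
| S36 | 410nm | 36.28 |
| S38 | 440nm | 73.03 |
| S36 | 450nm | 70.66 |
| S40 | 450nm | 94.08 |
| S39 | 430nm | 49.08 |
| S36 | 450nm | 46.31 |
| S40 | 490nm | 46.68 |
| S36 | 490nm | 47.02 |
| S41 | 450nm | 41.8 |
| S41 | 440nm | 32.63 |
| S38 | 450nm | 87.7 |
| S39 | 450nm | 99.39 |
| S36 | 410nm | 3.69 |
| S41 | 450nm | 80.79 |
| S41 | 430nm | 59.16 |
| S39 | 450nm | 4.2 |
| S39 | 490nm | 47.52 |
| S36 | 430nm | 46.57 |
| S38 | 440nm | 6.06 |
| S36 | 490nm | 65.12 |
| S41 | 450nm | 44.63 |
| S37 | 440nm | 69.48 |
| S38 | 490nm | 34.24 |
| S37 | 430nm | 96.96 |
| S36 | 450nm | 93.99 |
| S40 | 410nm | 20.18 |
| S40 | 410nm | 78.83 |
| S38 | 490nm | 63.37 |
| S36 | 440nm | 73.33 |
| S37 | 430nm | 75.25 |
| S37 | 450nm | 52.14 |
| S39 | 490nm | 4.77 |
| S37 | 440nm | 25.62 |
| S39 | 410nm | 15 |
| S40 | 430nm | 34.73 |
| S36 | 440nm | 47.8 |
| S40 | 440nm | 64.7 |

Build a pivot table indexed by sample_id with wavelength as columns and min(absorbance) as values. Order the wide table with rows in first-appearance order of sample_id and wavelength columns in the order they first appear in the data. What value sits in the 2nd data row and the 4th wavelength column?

With rows in first-appearance order of sample_id, row 2 is sample_id=S37. wavelength columns in first-appearance order: 490nm, 430nm, 450nm, 440nm, 410nm; column 4 is 440nm.
Long rows with sample_id=S37, wavelength=440nm: min(68.11, 69.48, 25.62) = 25.62.

25.62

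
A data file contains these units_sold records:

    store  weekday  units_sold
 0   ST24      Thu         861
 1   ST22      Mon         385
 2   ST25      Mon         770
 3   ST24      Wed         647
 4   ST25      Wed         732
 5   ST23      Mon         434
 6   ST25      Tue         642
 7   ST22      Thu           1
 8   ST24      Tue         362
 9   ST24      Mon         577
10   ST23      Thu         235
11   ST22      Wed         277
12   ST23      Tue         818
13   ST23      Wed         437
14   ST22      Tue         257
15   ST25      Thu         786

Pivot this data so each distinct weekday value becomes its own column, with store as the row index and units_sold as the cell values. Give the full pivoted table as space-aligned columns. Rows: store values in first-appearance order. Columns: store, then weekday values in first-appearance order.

Columns: store plus the 4 distinct weekday values (Thu, Mon, Wed, Tue).
For example, row ST24 column Thu takes units_sold=861 from the long row (ST24, Thu).

store  Thu  Mon  Wed  Tue
ST24   861  577  647  362
ST22   1    385  277  257
ST25   786  770  732  642
ST23   235  434  437  818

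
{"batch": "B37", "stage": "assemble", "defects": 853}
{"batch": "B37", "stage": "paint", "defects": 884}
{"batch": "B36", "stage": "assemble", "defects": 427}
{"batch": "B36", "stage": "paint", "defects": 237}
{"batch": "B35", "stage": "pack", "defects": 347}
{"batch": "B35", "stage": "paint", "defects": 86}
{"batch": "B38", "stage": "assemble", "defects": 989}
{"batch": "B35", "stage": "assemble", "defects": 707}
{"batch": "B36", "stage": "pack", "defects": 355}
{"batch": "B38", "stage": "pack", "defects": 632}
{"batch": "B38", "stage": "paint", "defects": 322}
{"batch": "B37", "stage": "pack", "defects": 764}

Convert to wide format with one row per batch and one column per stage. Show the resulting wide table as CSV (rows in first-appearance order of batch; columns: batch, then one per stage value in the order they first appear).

batch,assemble,paint,pack
B37,853,884,764
B36,427,237,355
B35,707,86,347
B38,989,322,632

Columns: batch plus the 3 distinct stage values (assemble, paint, pack).
For example, row B37 column assemble takes defects=853 from the long row (B37, assemble).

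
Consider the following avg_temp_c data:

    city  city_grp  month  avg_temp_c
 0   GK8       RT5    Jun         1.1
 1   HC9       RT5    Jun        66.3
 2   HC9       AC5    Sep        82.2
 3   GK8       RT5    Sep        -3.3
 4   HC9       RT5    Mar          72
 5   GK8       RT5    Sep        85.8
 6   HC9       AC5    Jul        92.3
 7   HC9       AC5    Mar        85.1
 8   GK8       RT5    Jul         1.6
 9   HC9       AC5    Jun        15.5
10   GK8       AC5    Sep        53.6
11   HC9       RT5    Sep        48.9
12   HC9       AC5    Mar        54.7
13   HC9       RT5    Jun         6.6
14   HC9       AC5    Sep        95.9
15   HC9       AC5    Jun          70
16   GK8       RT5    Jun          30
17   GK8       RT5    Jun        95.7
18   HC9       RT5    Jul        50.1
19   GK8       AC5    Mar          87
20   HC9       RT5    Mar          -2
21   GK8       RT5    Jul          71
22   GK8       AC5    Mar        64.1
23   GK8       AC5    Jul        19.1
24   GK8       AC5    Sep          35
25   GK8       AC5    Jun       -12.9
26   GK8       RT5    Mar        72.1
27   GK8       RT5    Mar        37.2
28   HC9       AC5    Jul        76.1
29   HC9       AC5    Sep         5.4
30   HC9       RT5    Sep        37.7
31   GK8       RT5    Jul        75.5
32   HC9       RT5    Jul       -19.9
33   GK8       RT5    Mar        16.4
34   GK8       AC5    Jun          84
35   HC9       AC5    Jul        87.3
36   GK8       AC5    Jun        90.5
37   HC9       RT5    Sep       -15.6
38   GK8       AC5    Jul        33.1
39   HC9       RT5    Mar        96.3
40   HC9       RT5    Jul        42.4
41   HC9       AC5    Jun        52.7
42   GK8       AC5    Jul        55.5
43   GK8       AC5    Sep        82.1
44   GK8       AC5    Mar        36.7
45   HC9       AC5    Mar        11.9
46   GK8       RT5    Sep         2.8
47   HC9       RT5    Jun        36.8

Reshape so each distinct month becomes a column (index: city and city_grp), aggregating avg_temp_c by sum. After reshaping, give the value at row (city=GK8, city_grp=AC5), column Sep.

Rows with city=GK8, city_grp=AC5 and month=Sep: avg_temp_c values are 53.6, 35, 82.1.
53.6 + 35 + 82.1 = 170.7.

170.7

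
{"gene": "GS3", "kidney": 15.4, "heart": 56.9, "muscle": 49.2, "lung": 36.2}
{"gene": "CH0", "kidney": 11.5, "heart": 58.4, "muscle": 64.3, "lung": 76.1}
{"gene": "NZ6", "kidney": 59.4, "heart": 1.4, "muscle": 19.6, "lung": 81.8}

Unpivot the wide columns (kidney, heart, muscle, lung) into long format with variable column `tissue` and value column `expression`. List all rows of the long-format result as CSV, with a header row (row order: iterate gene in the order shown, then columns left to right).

Each (gene, column) pair becomes one row: 3 × 4 = 12 rows.
For example, (GS3, kidney) → expression=15.4.

gene,tissue,expression
GS3,kidney,15.4
GS3,heart,56.9
GS3,muscle,49.2
GS3,lung,36.2
CH0,kidney,11.5
CH0,heart,58.4
CH0,muscle,64.3
CH0,lung,76.1
NZ6,kidney,59.4
NZ6,heart,1.4
NZ6,muscle,19.6
NZ6,lung,81.8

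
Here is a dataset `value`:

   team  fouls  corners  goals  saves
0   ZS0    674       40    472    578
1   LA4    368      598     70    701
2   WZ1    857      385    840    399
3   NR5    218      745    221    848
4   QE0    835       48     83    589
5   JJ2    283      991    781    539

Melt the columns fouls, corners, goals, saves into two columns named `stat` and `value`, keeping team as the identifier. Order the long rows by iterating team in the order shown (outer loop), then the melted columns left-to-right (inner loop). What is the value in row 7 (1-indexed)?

24 rows total (6 × 4). Row 7: index ⌊(7-1)/4⌋ = 1 into team → LA4; (7-1) mod 4 = 2 into the melted columns → goals.
So row 7 is (LA4, goals, 70); value = 70.

70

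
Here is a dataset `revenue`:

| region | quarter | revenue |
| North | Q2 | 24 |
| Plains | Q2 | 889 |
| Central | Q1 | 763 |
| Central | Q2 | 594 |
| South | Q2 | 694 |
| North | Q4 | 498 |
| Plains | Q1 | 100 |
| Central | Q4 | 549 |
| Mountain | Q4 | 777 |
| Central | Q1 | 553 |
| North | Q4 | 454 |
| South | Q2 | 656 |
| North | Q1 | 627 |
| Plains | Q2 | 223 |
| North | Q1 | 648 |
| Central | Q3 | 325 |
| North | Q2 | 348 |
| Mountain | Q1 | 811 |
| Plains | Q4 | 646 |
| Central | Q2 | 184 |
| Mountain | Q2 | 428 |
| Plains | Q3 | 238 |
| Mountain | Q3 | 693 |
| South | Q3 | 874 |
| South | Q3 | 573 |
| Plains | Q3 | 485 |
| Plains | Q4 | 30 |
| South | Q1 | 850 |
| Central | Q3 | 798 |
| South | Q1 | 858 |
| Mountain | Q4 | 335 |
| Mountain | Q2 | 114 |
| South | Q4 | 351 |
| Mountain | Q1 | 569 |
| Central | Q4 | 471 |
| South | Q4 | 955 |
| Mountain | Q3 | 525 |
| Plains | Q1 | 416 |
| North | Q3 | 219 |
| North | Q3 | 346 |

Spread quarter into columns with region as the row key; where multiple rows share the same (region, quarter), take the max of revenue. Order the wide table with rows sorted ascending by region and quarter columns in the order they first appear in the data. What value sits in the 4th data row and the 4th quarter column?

485

With rows sorted ascending by region, row 4 is region=Plains. quarter columns in first-appearance order: Q2, Q1, Q4, Q3; column 4 is Q3.
Long rows with region=Plains, quarter=Q3: max(238, 485) = 485.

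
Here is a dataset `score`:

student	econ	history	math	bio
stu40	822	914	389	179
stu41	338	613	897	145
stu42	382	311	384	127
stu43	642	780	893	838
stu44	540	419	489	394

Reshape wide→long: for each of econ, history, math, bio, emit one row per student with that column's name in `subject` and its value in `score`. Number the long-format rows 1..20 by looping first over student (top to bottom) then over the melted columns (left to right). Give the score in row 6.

20 rows total (5 × 4). Row 6: index ⌊(6-1)/4⌋ = 1 into student → stu41; (6-1) mod 4 = 1 into the melted columns → history.
So row 6 is (stu41, history, 613); score = 613.

613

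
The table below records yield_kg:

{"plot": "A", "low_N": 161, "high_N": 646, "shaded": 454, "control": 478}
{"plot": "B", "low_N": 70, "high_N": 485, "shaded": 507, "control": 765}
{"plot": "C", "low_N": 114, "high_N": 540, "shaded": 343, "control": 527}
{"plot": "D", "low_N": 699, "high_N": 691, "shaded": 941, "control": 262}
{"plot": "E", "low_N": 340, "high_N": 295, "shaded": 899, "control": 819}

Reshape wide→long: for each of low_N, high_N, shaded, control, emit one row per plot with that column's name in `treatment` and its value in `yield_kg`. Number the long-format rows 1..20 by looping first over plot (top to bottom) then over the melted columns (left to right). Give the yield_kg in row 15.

20 rows total (5 × 4). Row 15: index ⌊(15-1)/4⌋ = 3 into plot → D; (15-1) mod 4 = 2 into the melted columns → shaded.
So row 15 is (D, shaded, 941); yield_kg = 941.

941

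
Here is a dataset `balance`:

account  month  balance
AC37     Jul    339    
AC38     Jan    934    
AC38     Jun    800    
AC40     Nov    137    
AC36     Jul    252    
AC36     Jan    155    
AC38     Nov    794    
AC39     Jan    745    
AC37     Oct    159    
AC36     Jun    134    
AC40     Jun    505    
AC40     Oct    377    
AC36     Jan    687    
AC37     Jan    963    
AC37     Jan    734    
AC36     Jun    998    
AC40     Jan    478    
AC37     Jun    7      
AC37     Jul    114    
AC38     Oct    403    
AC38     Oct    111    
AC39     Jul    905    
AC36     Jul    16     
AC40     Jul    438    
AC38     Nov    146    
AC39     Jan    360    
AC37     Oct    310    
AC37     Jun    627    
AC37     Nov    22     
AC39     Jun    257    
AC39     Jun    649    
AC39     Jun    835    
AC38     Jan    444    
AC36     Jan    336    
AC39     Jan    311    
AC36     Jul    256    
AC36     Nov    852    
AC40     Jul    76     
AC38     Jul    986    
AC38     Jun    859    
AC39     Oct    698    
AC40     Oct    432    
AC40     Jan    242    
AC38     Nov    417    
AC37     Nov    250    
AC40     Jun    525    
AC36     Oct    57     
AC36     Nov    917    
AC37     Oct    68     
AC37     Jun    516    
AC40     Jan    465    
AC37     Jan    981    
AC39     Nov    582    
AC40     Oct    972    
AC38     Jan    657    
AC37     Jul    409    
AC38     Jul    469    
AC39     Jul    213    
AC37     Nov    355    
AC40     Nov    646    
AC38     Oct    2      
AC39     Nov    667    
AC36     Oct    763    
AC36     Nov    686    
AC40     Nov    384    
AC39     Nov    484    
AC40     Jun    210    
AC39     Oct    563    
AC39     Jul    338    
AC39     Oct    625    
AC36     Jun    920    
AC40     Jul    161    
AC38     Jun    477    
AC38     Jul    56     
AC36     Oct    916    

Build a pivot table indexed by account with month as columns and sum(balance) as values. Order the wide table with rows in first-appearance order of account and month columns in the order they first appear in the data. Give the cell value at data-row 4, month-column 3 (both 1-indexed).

With rows in first-appearance order of account, row 4 is account=AC36. month columns in first-appearance order: Jul, Jan, Jun, Nov, Oct; column 3 is Jun.
Long rows with account=AC36, month=Jun: 134 + 998 + 920 = 2052.

2052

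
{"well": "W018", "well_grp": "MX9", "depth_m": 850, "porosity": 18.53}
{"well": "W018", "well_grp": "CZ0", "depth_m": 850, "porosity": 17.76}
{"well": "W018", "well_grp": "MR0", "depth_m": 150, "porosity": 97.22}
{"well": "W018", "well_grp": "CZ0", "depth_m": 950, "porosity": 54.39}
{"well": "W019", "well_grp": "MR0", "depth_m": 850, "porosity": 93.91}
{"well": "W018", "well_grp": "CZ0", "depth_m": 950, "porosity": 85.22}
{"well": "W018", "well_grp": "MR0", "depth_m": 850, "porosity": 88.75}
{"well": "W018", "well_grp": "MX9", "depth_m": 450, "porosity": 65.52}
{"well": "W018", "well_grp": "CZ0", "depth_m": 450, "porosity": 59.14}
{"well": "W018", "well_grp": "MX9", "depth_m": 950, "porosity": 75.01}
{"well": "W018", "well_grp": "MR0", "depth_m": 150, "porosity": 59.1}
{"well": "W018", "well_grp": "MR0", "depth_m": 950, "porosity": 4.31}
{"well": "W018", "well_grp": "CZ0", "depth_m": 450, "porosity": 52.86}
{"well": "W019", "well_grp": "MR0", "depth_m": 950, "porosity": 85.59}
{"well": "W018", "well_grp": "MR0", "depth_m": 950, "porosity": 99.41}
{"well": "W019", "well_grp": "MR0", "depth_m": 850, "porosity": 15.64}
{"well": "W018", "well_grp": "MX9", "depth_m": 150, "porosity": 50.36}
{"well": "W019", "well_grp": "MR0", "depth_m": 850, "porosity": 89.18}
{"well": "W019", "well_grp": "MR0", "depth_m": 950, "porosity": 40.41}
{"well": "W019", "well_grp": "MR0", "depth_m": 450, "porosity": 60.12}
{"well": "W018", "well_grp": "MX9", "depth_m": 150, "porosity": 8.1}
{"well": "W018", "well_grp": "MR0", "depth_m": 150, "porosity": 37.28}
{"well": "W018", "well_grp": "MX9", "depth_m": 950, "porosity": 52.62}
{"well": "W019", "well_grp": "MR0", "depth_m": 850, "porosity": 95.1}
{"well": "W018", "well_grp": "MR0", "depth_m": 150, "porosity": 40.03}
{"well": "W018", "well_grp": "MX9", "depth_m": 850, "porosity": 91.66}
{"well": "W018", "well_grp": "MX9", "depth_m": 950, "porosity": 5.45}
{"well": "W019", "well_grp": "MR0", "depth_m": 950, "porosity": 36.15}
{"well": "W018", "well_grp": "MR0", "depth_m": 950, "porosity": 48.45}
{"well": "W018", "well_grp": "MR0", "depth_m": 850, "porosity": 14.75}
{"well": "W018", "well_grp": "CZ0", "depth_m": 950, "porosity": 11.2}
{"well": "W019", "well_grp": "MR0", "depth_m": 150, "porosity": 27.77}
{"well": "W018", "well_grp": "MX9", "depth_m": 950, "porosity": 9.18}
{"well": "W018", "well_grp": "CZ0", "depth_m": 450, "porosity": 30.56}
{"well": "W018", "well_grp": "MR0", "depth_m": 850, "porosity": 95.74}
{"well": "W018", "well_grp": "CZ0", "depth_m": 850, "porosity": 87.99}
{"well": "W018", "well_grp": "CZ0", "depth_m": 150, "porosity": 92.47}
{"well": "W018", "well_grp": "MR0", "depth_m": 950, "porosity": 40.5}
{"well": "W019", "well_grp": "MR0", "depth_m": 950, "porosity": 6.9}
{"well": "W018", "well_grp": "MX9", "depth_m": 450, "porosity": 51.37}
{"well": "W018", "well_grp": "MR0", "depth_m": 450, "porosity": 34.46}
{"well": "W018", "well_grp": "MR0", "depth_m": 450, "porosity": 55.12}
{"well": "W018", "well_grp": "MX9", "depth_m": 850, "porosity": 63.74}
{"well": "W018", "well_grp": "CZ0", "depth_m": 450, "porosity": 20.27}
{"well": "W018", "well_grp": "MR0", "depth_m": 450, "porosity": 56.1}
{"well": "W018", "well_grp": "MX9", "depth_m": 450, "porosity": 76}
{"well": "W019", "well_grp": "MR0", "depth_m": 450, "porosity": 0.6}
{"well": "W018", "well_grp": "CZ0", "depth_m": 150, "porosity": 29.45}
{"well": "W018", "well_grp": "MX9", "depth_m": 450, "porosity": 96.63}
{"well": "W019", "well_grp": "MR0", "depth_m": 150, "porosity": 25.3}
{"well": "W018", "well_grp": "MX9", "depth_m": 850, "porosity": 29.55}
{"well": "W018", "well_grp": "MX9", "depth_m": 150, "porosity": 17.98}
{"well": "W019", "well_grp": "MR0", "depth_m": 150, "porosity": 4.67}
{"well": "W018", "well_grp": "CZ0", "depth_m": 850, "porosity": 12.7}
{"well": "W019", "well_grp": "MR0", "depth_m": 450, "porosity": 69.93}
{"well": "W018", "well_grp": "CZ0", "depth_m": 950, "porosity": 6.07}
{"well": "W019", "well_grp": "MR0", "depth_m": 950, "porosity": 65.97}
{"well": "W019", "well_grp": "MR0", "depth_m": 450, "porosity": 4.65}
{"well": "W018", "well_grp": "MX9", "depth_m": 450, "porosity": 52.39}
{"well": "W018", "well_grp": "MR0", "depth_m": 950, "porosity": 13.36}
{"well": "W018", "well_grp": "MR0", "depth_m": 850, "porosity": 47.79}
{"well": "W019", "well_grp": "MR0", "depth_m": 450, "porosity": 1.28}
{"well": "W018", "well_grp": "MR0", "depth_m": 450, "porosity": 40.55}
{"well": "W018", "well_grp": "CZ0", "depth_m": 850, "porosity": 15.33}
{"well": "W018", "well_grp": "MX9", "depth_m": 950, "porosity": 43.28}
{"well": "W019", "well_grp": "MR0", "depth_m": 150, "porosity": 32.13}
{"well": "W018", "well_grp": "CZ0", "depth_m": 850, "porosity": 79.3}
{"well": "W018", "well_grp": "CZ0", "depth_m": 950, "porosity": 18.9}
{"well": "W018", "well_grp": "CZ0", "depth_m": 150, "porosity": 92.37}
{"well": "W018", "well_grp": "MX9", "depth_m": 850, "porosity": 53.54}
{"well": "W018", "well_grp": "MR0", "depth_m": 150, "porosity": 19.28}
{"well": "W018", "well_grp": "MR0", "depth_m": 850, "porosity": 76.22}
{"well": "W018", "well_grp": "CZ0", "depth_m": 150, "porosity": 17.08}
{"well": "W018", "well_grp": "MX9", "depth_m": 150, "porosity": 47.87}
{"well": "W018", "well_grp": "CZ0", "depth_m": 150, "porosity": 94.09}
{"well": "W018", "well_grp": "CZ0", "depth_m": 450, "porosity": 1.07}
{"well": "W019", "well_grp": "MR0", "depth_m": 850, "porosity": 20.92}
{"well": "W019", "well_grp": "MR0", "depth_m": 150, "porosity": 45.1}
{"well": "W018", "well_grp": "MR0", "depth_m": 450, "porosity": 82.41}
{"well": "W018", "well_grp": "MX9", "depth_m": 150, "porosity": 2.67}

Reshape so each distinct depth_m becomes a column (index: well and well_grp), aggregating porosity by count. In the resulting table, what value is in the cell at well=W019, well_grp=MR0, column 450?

Rows with well=W019, well_grp=MR0 and depth_m=450: porosity values are 60.12, 0.6, 69.93, 4.65, 1.28.
5 rows match — count = 5.

5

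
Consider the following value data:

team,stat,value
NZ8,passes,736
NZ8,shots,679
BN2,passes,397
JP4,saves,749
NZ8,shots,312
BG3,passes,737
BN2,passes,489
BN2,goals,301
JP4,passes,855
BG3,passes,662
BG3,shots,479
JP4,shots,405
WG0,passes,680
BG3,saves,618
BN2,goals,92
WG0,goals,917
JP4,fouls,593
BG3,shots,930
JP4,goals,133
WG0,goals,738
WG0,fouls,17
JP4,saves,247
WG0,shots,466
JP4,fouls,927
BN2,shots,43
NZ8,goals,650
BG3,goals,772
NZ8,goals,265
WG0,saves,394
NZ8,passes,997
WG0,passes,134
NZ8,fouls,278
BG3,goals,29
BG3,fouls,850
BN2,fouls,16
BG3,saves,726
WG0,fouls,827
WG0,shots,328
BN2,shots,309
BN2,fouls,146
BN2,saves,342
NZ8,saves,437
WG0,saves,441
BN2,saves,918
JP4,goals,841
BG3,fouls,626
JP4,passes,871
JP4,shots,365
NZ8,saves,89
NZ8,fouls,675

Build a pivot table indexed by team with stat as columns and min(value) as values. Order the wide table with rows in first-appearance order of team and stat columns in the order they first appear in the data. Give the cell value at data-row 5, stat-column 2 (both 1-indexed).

With rows in first-appearance order of team, row 5 is team=WG0. stat columns in first-appearance order: passes, shots, saves, goals, fouls; column 2 is shots.
Long rows with team=WG0, stat=shots: min(466, 328) = 328.

328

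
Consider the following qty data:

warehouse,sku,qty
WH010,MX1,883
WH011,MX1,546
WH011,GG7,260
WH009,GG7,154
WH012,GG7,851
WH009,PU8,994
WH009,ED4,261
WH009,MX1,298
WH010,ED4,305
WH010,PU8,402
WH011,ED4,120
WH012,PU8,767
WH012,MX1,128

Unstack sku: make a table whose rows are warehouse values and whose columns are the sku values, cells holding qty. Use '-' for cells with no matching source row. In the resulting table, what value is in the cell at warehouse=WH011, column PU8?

No long-format row has warehouse=WH011 and sku=PU8, so the cell is -.

-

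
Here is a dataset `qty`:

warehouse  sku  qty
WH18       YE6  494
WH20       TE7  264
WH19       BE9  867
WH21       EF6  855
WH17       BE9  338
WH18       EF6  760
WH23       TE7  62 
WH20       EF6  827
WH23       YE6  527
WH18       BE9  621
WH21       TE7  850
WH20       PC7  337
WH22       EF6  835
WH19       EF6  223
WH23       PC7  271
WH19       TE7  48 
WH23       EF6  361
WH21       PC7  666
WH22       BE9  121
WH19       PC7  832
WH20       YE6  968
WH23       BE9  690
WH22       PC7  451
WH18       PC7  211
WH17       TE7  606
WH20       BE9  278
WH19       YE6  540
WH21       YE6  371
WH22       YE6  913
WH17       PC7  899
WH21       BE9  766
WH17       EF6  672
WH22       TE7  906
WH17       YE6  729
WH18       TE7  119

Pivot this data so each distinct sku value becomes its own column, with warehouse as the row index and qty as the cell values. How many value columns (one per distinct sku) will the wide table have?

5

5 distinct sku values: YE6, PC7, TE7, EF6, BE9.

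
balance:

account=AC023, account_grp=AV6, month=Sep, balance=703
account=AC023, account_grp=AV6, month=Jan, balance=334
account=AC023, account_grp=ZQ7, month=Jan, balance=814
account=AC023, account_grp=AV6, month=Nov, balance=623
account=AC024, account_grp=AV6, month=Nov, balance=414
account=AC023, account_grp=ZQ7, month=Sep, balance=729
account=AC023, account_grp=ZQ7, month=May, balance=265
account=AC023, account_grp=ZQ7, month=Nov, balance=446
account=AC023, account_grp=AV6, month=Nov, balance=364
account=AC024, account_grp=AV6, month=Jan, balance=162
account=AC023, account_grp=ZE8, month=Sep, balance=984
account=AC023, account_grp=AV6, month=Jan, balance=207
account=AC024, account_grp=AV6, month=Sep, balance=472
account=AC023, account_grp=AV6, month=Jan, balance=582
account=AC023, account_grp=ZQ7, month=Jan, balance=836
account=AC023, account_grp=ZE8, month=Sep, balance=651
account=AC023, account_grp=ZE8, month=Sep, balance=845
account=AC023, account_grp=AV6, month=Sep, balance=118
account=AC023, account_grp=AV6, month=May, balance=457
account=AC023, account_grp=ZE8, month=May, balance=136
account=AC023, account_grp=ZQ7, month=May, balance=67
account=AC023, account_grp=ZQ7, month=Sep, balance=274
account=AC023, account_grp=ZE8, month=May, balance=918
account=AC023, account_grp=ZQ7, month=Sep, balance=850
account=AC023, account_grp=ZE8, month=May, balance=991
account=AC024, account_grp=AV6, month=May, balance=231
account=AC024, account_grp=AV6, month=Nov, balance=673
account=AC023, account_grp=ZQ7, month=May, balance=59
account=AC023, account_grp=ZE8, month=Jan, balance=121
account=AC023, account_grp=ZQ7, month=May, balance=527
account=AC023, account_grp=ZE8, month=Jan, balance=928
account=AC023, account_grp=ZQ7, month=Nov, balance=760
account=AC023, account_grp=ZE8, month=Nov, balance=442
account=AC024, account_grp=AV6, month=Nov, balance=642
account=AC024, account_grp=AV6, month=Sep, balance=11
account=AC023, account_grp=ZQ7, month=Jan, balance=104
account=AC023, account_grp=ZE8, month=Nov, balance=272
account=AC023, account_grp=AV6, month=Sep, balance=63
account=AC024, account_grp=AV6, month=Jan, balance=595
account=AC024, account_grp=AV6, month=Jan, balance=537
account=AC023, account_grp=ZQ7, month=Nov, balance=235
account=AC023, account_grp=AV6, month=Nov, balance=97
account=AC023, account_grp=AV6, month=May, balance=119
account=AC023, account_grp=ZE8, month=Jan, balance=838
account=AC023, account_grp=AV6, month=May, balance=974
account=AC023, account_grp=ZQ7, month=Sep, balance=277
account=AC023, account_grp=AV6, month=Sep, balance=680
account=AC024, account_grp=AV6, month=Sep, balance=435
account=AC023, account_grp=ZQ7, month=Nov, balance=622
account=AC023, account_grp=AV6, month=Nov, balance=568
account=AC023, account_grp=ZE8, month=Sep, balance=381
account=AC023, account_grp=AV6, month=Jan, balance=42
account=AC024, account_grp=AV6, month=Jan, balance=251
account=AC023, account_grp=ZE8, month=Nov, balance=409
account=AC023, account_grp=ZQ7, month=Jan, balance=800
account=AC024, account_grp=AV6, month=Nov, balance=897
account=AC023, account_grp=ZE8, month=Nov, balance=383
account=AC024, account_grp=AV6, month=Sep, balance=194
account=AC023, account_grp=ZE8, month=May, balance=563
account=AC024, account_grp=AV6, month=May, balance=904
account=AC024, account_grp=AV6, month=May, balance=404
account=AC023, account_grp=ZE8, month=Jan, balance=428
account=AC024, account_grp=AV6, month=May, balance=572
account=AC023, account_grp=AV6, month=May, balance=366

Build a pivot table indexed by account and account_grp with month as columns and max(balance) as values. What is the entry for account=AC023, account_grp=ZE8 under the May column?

991

Rows with account=AC023, account_grp=ZE8 and month=May: balance values are 136, 918, 991, 563.
max(136, 918, 991, 563) = 991.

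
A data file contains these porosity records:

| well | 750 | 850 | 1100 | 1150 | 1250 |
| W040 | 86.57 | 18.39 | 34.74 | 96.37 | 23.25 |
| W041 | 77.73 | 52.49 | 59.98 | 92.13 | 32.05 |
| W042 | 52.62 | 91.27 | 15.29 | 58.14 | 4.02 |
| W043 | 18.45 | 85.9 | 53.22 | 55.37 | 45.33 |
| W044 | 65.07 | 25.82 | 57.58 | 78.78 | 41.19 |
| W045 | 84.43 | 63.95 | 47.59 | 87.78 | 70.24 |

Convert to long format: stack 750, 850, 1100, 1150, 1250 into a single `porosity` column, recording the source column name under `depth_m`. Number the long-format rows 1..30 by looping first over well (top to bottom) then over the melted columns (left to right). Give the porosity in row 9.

30 rows total (6 × 5). Row 9: index ⌊(9-1)/5⌋ = 1 into well → W041; (9-1) mod 5 = 3 into the melted columns → 1150.
So row 9 is (W041, 1150, 92.13); porosity = 92.13.

92.13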